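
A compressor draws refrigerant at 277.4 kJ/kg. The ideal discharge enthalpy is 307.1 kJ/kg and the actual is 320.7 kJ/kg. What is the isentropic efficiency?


dh_ideal = 307.1 - 277.4 = 29.7 kJ/kg
dh_actual = 320.7 - 277.4 = 43.3 kJ/kg
eta_s = dh_ideal / dh_actual = 29.7 / 43.3
eta_s = 0.6859

0.6859


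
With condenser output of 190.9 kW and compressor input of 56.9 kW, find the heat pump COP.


COP_hp = Q_cond / W
COP_hp = 190.9 / 56.9
COP_hp = 3.355

3.355


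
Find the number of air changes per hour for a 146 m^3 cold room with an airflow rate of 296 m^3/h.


ACH = flow / volume
ACH = 296 / 146
ACH = 2.027

2.027


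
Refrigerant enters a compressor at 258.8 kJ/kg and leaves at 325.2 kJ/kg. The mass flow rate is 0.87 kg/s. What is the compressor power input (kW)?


dh = 325.2 - 258.8 = 66.4 kJ/kg
W = m_dot * dh = 0.87 * 66.4 = 57.77 kW

57.77


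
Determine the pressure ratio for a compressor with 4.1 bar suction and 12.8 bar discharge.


PR = P_high / P_low
PR = 12.8 / 4.1
PR = 3.122

3.122


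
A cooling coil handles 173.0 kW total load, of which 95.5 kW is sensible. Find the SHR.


SHR = Q_sensible / Q_total
SHR = 95.5 / 173.0
SHR = 0.552

0.552


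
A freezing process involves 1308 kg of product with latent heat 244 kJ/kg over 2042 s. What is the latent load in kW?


Q_lat = m * h_fg / t
Q_lat = 1308 * 244 / 2042
Q_lat = 156.29 kW

156.29


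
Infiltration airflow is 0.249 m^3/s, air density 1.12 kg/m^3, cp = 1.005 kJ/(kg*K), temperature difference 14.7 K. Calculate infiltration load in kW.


Q = V_dot * rho * cp * dT
Q = 0.249 * 1.12 * 1.005 * 14.7
Q = 4.12 kW

4.12


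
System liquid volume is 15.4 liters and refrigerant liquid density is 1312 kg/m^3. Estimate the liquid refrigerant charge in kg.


Charge = V * rho / 1000
Charge = 15.4 * 1312 / 1000
Charge = 20.2 kg

20.2


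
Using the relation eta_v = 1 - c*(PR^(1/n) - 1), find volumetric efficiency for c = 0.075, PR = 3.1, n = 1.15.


PR^(1/n) = 3.1^(1/1.15) = 2.67467512
eta_v = 1 - 0.075 * (2.67467512 - 1)
eta_v = 0.8744

0.8744


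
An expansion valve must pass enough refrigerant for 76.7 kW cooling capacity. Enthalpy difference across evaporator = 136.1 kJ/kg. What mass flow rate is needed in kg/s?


m_dot = Q / dh
m_dot = 76.7 / 136.1
m_dot = 0.5636 kg/s

0.5636


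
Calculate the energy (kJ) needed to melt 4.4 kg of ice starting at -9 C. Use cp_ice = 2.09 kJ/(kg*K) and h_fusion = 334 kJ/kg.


Sensible heat = cp * dT = 2.09 * 9 = 18.81 kJ/kg
Total per kg = 18.81 + 334 = 352.81 kJ/kg
Q = m * total = 4.4 * 352.81
Q = 1552.4 kJ

1552.4


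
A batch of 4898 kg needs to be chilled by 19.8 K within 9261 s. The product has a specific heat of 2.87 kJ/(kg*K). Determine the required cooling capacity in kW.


Q = m * cp * dT / t
Q = 4898 * 2.87 * 19.8 / 9261
Q = 30.054 kW

30.054


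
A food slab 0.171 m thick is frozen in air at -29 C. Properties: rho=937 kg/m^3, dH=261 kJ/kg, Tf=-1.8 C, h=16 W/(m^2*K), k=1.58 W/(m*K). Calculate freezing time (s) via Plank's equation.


dT = -1.8 - (-29) = 27.2 K
term1 = a/(2h) = 0.171/(2*16) = 0.00534375
term2 = a^2/(8k) = 0.171^2/(8*1.58) = 0.002313370253
t = rho*dH*1000/dT * (term1 + term2)
t = 937*261*1000/27.2 * (0.00534375 + 0.002313370253)
t = 68846 s

68846


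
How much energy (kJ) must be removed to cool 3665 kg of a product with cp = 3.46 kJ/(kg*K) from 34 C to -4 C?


dT = 34 - (-4) = 38 K
Q = m * cp * dT = 3665 * 3.46 * 38
Q = 481874 kJ

481874


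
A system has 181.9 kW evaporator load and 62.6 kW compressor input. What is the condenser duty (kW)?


Q_cond = Q_evap + W
Q_cond = 181.9 + 62.6
Q_cond = 244.5 kW

244.5


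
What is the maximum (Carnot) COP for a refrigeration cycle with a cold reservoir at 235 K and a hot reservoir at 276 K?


dT = 276 - 235 = 41 K
COP_carnot = T_cold / dT = 235 / 41
COP_carnot = 5.732

5.732


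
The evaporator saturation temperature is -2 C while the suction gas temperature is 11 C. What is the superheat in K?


Superheat = T_suction - T_evap
Superheat = 11 - (-2)
Superheat = 13 K

13


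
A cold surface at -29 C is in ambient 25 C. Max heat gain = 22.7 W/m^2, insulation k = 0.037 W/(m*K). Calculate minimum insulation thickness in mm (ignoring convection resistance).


dT = 25 - (-29) = 54 K
thickness = k * dT / q_max * 1000
thickness = 0.037 * 54 / 22.7 * 1000
thickness = 88.0 mm

88.0


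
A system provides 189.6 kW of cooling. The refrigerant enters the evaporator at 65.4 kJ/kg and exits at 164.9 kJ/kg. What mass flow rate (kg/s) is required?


dh = 164.9 - 65.4 = 99.5 kJ/kg
m_dot = Q / dh = 189.6 / 99.5 = 1.9055 kg/s

1.9055


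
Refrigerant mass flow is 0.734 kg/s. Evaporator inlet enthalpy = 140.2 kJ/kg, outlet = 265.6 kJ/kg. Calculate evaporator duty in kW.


dh = 265.6 - 140.2 = 125.4 kJ/kg
Q_evap = m_dot * dh = 0.734 * 125.4
Q_evap = 92.04 kW

92.04


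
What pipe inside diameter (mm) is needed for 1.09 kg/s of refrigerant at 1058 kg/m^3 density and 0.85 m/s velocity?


A = m_dot / (rho * v) = 1.09 / (1058 * 0.85) = 0.00121205382 m^2
d = sqrt(4*A/pi) * 1000
d = 39.3 mm

39.3


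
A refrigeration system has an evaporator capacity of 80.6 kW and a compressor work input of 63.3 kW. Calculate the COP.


COP = Q_evap / W
COP = 80.6 / 63.3
COP = 1.273

1.273


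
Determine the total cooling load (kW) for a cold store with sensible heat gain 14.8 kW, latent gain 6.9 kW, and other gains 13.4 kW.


Q_total = Q_s + Q_l + Q_misc
Q_total = 14.8 + 6.9 + 13.4
Q_total = 35.1 kW

35.1


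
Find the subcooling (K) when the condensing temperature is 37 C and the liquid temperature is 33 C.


Subcooling = T_cond - T_liquid
Subcooling = 37 - 33
Subcooling = 4 K

4


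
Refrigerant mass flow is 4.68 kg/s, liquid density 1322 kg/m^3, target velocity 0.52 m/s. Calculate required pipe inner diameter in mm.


A = m_dot / (rho * v) = 4.68 / (1322 * 0.52) = 0.006807866868 m^2
d = sqrt(4*A/pi) * 1000
d = 93.1 mm

93.1


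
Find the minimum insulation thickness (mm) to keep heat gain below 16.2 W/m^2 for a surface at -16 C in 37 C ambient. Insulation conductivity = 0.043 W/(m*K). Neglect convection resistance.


dT = 37 - (-16) = 53 K
thickness = k * dT / q_max * 1000
thickness = 0.043 * 53 / 16.2 * 1000
thickness = 140.7 mm

140.7


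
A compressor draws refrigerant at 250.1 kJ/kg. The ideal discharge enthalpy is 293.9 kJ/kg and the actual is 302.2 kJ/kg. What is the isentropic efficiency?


dh_ideal = 293.9 - 250.1 = 43.8 kJ/kg
dh_actual = 302.2 - 250.1 = 52.1 kJ/kg
eta_s = dh_ideal / dh_actual = 43.8 / 52.1
eta_s = 0.8407

0.8407


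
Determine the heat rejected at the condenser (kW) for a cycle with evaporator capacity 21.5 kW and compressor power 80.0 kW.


Q_cond = Q_evap + W
Q_cond = 21.5 + 80.0
Q_cond = 101.5 kW

101.5


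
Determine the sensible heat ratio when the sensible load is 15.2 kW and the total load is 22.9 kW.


SHR = Q_sensible / Q_total
SHR = 15.2 / 22.9
SHR = 0.664

0.664


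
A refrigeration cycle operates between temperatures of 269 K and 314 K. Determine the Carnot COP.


dT = 314 - 269 = 45 K
COP_carnot = T_cold / dT = 269 / 45
COP_carnot = 5.978

5.978


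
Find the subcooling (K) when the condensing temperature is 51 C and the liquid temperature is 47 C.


Subcooling = T_cond - T_liquid
Subcooling = 51 - 47
Subcooling = 4 K

4


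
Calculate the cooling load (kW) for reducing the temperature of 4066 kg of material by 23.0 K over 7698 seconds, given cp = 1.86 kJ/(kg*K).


Q = m * cp * dT / t
Q = 4066 * 1.86 * 23.0 / 7698
Q = 22.596 kW

22.596


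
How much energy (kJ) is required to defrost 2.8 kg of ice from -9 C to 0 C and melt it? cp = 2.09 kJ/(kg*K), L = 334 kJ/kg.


Sensible heat = cp * dT = 2.09 * 9 = 18.81 kJ/kg
Total per kg = 18.81 + 334 = 352.81 kJ/kg
Q = m * total = 2.8 * 352.81
Q = 987.9 kJ

987.9


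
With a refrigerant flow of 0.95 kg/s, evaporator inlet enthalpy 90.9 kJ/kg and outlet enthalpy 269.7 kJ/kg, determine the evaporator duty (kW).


dh = 269.7 - 90.9 = 178.8 kJ/kg
Q_evap = m_dot * dh = 0.95 * 178.8
Q_evap = 169.86 kW

169.86


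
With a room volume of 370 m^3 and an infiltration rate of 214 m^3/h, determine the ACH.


ACH = flow / volume
ACH = 214 / 370
ACH = 0.578

0.578


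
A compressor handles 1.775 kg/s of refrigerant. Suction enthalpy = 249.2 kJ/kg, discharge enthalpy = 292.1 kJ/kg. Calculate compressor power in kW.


dh = 292.1 - 249.2 = 42.9 kJ/kg
W = m_dot * dh = 1.775 * 42.9 = 76.15 kW

76.15


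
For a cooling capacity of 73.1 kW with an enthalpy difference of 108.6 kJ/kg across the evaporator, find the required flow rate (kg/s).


m_dot = Q / dh
m_dot = 73.1 / 108.6
m_dot = 0.6731 kg/s

0.6731


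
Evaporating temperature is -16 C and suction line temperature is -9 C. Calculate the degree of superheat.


Superheat = T_suction - T_evap
Superheat = -9 - (-16)
Superheat = 7 K

7


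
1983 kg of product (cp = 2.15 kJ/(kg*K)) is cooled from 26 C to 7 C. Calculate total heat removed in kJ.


dT = 26 - (7) = 19 K
Q = m * cp * dT = 1983 * 2.15 * 19
Q = 81006 kJ

81006


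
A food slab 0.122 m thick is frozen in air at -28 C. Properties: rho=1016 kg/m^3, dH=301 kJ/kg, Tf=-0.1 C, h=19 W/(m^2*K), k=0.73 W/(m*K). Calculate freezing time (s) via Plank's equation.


dT = -0.1 - (-28) = 27.9 K
term1 = a/(2h) = 0.122/(2*19) = 0.003210526316
term2 = a^2/(8k) = 0.122^2/(8*0.73) = 0.002548630137
t = rho*dH*1000/dT * (term1 + term2)
t = 1016*301*1000/27.9 * (0.003210526316 + 0.002548630137)
t = 63127 s

63127


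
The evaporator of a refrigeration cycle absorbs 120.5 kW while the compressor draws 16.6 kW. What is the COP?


COP = Q_evap / W
COP = 120.5 / 16.6
COP = 7.259

7.259


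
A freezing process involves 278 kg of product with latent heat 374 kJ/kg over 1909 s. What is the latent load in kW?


Q_lat = m * h_fg / t
Q_lat = 278 * 374 / 1909
Q_lat = 54.46 kW

54.46


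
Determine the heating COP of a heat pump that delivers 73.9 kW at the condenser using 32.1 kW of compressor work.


COP_hp = Q_cond / W
COP_hp = 73.9 / 32.1
COP_hp = 2.302

2.302


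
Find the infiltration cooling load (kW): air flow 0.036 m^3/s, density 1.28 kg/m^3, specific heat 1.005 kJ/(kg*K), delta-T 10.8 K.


Q = V_dot * rho * cp * dT
Q = 0.036 * 1.28 * 1.005 * 10.8
Q = 0.5 kW

0.5


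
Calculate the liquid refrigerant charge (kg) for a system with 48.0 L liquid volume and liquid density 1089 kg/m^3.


Charge = V * rho / 1000
Charge = 48.0 * 1089 / 1000
Charge = 52.27 kg

52.27


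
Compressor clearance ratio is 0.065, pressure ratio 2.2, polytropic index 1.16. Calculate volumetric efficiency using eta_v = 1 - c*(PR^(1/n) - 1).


PR^(1/n) = 2.2^(1/1.16) = 1.97329478
eta_v = 1 - 0.065 * (1.97329478 - 1)
eta_v = 0.9367

0.9367


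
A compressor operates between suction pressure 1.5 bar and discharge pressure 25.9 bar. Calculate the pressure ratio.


PR = P_high / P_low
PR = 25.9 / 1.5
PR = 17.267

17.267


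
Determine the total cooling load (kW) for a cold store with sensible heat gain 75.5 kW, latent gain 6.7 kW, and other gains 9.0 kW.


Q_total = Q_s + Q_l + Q_misc
Q_total = 75.5 + 6.7 + 9.0
Q_total = 91.2 kW

91.2


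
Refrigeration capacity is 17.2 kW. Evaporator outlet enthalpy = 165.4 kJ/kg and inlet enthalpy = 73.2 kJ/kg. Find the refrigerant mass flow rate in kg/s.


dh = 165.4 - 73.2 = 92.2 kJ/kg
m_dot = Q / dh = 17.2 / 92.2 = 0.1866 kg/s

0.1866


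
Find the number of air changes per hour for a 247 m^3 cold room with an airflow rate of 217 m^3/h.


ACH = flow / volume
ACH = 217 / 247
ACH = 0.879

0.879


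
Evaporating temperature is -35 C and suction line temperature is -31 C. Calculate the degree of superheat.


Superheat = T_suction - T_evap
Superheat = -31 - (-35)
Superheat = 4 K

4


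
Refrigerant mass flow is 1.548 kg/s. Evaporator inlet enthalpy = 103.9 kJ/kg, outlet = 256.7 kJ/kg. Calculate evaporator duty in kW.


dh = 256.7 - 103.9 = 152.8 kJ/kg
Q_evap = m_dot * dh = 1.548 * 152.8
Q_evap = 236.53 kW

236.53


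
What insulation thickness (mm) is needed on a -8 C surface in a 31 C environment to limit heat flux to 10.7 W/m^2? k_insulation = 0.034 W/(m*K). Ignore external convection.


dT = 31 - (-8) = 39 K
thickness = k * dT / q_max * 1000
thickness = 0.034 * 39 / 10.7 * 1000
thickness = 123.9 mm

123.9


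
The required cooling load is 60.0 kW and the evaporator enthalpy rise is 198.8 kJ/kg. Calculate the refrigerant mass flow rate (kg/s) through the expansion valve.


m_dot = Q / dh
m_dot = 60.0 / 198.8
m_dot = 0.3018 kg/s

0.3018


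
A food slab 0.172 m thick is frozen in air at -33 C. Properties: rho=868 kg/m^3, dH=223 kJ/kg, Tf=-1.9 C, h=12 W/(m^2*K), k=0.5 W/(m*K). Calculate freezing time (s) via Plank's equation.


dT = -1.9 - (-33) = 31.1 K
term1 = a/(2h) = 0.172/(2*12) = 0.007166666667
term2 = a^2/(8k) = 0.172^2/(8*0.5) = 0.007396
t = rho*dH*1000/dT * (term1 + term2)
t = 868*223*1000/31.1 * (0.007166666667 + 0.007396)
t = 90637 s

90637


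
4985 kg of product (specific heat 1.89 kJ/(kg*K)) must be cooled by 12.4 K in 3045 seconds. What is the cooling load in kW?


Q = m * cp * dT / t
Q = 4985 * 1.89 * 12.4 / 3045
Q = 38.367 kW

38.367


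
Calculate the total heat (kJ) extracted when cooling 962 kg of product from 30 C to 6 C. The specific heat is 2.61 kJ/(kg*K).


dT = 30 - (6) = 24 K
Q = m * cp * dT = 962 * 2.61 * 24
Q = 60260 kJ

60260


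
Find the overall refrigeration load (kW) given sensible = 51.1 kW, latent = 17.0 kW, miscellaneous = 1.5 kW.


Q_total = Q_s + Q_l + Q_misc
Q_total = 51.1 + 17.0 + 1.5
Q_total = 69.6 kW

69.6


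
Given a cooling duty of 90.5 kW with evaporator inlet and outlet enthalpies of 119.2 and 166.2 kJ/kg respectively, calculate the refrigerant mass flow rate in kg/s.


dh = 166.2 - 119.2 = 47.0 kJ/kg
m_dot = Q / dh = 90.5 / 47.0 = 1.9255 kg/s

1.9255


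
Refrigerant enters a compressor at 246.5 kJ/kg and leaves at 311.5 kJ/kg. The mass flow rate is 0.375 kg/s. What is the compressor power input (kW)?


dh = 311.5 - 246.5 = 65.0 kJ/kg
W = m_dot * dh = 0.375 * 65.0 = 24.38 kW

24.38


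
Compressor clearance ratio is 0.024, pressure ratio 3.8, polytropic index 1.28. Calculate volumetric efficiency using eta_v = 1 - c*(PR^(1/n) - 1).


PR^(1/n) = 3.8^(1/1.28) = 2.8376311
eta_v = 1 - 0.024 * (2.8376311 - 1)
eta_v = 0.9559

0.9559


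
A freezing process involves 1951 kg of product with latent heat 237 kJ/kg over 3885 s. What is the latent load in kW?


Q_lat = m * h_fg / t
Q_lat = 1951 * 237 / 3885
Q_lat = 119.02 kW

119.02


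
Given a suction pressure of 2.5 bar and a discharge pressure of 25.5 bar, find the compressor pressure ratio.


PR = P_high / P_low
PR = 25.5 / 2.5
PR = 10.2

10.2


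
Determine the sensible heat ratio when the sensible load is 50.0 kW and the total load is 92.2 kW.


SHR = Q_sensible / Q_total
SHR = 50.0 / 92.2
SHR = 0.542

0.542


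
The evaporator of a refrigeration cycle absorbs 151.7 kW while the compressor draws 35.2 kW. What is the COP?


COP = Q_evap / W
COP = 151.7 / 35.2
COP = 4.31

4.31


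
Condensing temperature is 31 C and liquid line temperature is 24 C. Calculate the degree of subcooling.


Subcooling = T_cond - T_liquid
Subcooling = 31 - 24
Subcooling = 7 K

7


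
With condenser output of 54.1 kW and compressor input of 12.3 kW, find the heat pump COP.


COP_hp = Q_cond / W
COP_hp = 54.1 / 12.3
COP_hp = 4.398

4.398


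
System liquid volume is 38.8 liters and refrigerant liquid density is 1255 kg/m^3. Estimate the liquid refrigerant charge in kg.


Charge = V * rho / 1000
Charge = 38.8 * 1255 / 1000
Charge = 48.69 kg

48.69


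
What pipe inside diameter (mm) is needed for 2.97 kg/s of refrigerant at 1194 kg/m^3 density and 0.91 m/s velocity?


A = m_dot / (rho * v) = 2.97 / (1194 * 0.91) = 0.002733447457 m^2
d = sqrt(4*A/pi) * 1000
d = 59.0 mm

59.0


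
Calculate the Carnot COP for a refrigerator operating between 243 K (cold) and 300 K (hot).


dT = 300 - 243 = 57 K
COP_carnot = T_cold / dT = 243 / 57
COP_carnot = 4.263

4.263


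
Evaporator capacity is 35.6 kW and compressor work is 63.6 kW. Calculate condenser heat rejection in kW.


Q_cond = Q_evap + W
Q_cond = 35.6 + 63.6
Q_cond = 99.2 kW

99.2


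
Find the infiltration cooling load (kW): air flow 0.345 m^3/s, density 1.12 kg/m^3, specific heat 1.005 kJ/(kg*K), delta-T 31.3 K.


Q = V_dot * rho * cp * dT
Q = 0.345 * 1.12 * 1.005 * 31.3
Q = 12.155 kW

12.155


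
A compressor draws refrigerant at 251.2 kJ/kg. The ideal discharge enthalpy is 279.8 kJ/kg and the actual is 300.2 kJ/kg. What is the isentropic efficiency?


dh_ideal = 279.8 - 251.2 = 28.6 kJ/kg
dh_actual = 300.2 - 251.2 = 49.0 kJ/kg
eta_s = dh_ideal / dh_actual = 28.6 / 49.0
eta_s = 0.5837

0.5837


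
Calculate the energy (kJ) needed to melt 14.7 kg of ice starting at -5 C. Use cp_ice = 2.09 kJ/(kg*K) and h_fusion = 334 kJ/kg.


Sensible heat = cp * dT = 2.09 * 5 = 10.45 kJ/kg
Total per kg = 10.45 + 334 = 344.45 kJ/kg
Q = m * total = 14.7 * 344.45
Q = 5063.4 kJ

5063.4


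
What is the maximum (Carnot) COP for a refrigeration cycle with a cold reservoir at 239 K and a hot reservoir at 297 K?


dT = 297 - 239 = 58 K
COP_carnot = T_cold / dT = 239 / 58
COP_carnot = 4.121

4.121


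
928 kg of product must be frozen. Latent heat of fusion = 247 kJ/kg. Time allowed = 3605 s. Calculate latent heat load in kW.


Q_lat = m * h_fg / t
Q_lat = 928 * 247 / 3605
Q_lat = 63.58 kW

63.58


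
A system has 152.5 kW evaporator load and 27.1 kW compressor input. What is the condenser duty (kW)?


Q_cond = Q_evap + W
Q_cond = 152.5 + 27.1
Q_cond = 179.6 kW

179.6


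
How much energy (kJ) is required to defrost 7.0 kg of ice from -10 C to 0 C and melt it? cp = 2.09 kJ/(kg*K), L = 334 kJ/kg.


Sensible heat = cp * dT = 2.09 * 10 = 20.9 kJ/kg
Total per kg = 20.9 + 334 = 354.9 kJ/kg
Q = m * total = 7.0 * 354.9
Q = 2484.3 kJ

2484.3


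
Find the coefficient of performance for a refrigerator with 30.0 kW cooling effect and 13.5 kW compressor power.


COP = Q_evap / W
COP = 30.0 / 13.5
COP = 2.222

2.222


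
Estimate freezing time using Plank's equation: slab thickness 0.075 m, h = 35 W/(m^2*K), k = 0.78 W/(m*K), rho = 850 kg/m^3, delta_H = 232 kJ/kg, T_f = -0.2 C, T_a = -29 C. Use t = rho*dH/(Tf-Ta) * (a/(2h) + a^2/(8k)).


dT = -0.2 - (-29) = 28.8 K
term1 = a/(2h) = 0.075/(2*35) = 0.001071428571
term2 = a^2/(8k) = 0.075^2/(8*0.78) = 0.0009014423077
t = rho*dH*1000/dT * (term1 + term2)
t = 850*232*1000/28.8 * (0.001071428571 + 0.0009014423077)
t = 13509 s

13509


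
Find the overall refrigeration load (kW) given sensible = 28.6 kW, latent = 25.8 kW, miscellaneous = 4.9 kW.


Q_total = Q_s + Q_l + Q_misc
Q_total = 28.6 + 25.8 + 4.9
Q_total = 59.3 kW

59.3


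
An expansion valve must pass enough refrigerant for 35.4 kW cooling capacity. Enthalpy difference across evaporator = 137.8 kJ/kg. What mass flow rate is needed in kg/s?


m_dot = Q / dh
m_dot = 35.4 / 137.8
m_dot = 0.2569 kg/s

0.2569


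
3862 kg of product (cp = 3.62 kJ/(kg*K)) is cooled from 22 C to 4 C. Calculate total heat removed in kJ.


dT = 22 - (4) = 18 K
Q = m * cp * dT = 3862 * 3.62 * 18
Q = 251648 kJ

251648


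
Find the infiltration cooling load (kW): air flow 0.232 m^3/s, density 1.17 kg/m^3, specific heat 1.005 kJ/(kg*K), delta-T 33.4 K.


Q = V_dot * rho * cp * dT
Q = 0.232 * 1.17 * 1.005 * 33.4
Q = 9.111 kW

9.111


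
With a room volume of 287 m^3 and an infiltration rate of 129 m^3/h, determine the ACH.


ACH = flow / volume
ACH = 129 / 287
ACH = 0.449

0.449


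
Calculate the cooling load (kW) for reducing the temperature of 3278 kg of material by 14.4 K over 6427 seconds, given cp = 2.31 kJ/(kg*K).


Q = m * cp * dT / t
Q = 3278 * 2.31 * 14.4 / 6427
Q = 16.966 kW

16.966


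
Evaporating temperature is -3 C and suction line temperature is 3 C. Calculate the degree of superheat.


Superheat = T_suction - T_evap
Superheat = 3 - (-3)
Superheat = 6 K

6


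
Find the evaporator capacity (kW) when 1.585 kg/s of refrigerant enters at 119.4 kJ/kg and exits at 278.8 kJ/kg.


dh = 278.8 - 119.4 = 159.4 kJ/kg
Q_evap = m_dot * dh = 1.585 * 159.4
Q_evap = 252.65 kW

252.65


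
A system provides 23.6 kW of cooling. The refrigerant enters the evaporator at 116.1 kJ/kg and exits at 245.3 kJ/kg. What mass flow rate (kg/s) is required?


dh = 245.3 - 116.1 = 129.2 kJ/kg
m_dot = Q / dh = 23.6 / 129.2 = 0.1827 kg/s

0.1827


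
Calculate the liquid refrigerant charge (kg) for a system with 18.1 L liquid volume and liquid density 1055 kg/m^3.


Charge = V * rho / 1000
Charge = 18.1 * 1055 / 1000
Charge = 19.1 kg

19.1


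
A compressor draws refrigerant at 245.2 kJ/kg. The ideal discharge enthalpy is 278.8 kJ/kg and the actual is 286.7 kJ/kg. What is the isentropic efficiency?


dh_ideal = 278.8 - 245.2 = 33.6 kJ/kg
dh_actual = 286.7 - 245.2 = 41.5 kJ/kg
eta_s = dh_ideal / dh_actual = 33.6 / 41.5
eta_s = 0.8096

0.8096


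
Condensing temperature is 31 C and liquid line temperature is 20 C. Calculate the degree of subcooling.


Subcooling = T_cond - T_liquid
Subcooling = 31 - 20
Subcooling = 11 K

11


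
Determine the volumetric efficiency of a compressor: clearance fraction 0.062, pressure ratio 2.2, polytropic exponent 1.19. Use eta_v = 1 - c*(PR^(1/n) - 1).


PR^(1/n) = 2.2^(1/1.19) = 1.93976961
eta_v = 1 - 0.062 * (1.93976961 - 1)
eta_v = 0.9417

0.9417


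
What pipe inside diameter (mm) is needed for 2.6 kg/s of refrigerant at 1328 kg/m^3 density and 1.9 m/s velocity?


A = m_dot / (rho * v) = 2.6 / (1328 * 1.9) = 0.00103043754 m^2
d = sqrt(4*A/pi) * 1000
d = 36.2 mm

36.2


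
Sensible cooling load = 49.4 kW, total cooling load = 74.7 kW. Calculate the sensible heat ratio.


SHR = Q_sensible / Q_total
SHR = 49.4 / 74.7
SHR = 0.661

0.661


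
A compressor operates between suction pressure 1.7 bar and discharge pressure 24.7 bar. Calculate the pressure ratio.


PR = P_high / P_low
PR = 24.7 / 1.7
PR = 14.529

14.529


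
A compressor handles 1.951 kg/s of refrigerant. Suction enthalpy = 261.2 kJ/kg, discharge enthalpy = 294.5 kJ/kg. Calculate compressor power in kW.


dh = 294.5 - 261.2 = 33.3 kJ/kg
W = m_dot * dh = 1.951 * 33.3 = 64.97 kW

64.97


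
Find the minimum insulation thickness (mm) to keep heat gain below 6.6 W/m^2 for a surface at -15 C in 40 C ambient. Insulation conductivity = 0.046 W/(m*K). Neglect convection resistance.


dT = 40 - (-15) = 55 K
thickness = k * dT / q_max * 1000
thickness = 0.046 * 55 / 6.6 * 1000
thickness = 383.3 mm

383.3


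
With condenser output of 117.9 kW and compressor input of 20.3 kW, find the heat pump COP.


COP_hp = Q_cond / W
COP_hp = 117.9 / 20.3
COP_hp = 5.808

5.808


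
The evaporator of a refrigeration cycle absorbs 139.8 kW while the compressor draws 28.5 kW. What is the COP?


COP = Q_evap / W
COP = 139.8 / 28.5
COP = 4.905

4.905


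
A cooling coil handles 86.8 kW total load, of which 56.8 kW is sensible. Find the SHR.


SHR = Q_sensible / Q_total
SHR = 56.8 / 86.8
SHR = 0.654

0.654


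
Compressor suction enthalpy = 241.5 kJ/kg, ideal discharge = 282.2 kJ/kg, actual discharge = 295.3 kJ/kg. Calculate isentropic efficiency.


dh_ideal = 282.2 - 241.5 = 40.7 kJ/kg
dh_actual = 295.3 - 241.5 = 53.8 kJ/kg
eta_s = dh_ideal / dh_actual = 40.7 / 53.8
eta_s = 0.7565

0.7565


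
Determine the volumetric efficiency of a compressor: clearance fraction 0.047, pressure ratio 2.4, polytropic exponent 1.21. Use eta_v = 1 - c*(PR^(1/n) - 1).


PR^(1/n) = 2.4^(1/1.21) = 2.06169381
eta_v = 1 - 0.047 * (2.06169381 - 1)
eta_v = 0.9501

0.9501


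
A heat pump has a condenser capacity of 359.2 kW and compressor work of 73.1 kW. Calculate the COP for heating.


COP_hp = Q_cond / W
COP_hp = 359.2 / 73.1
COP_hp = 4.914

4.914


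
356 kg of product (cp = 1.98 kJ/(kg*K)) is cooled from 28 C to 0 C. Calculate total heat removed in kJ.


dT = 28 - (0) = 28 K
Q = m * cp * dT = 356 * 1.98 * 28
Q = 19737 kJ

19737


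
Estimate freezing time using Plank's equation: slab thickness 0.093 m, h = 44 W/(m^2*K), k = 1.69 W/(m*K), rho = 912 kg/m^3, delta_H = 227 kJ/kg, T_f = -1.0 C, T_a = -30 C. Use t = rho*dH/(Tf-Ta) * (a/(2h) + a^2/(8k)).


dT = -1.0 - (-30) = 29.0 K
term1 = a/(2h) = 0.093/(2*44) = 0.001056818182
term2 = a^2/(8k) = 0.093^2/(8*1.69) = 0.0006397189349
t = rho*dH*1000/dT * (term1 + term2)
t = 912*227*1000/29.0 * (0.001056818182 + 0.0006397189349)
t = 12111 s

12111


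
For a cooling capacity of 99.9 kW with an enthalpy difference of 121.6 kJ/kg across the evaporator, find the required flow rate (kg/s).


m_dot = Q / dh
m_dot = 99.9 / 121.6
m_dot = 0.8215 kg/s

0.8215


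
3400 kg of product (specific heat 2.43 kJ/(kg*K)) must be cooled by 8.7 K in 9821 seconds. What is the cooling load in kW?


Q = m * cp * dT / t
Q = 3400 * 2.43 * 8.7 / 9821
Q = 7.319 kW

7.319


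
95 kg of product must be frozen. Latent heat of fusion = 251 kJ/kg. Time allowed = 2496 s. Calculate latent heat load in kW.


Q_lat = m * h_fg / t
Q_lat = 95 * 251 / 2496
Q_lat = 9.55 kW

9.55


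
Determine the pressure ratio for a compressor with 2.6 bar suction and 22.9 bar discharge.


PR = P_high / P_low
PR = 22.9 / 2.6
PR = 8.808

8.808


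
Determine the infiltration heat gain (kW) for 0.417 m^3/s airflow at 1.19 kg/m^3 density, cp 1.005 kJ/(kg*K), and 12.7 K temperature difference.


Q = V_dot * rho * cp * dT
Q = 0.417 * 1.19 * 1.005 * 12.7
Q = 6.334 kW

6.334


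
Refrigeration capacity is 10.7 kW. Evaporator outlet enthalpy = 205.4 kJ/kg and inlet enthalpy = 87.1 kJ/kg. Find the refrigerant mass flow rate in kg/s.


dh = 205.4 - 87.1 = 118.3 kJ/kg
m_dot = Q / dh = 10.7 / 118.3 = 0.0904 kg/s

0.0904


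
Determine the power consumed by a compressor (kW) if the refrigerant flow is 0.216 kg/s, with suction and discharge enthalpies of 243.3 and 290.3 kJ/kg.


dh = 290.3 - 243.3 = 47.0 kJ/kg
W = m_dot * dh = 0.216 * 47.0 = 10.15 kW

10.15


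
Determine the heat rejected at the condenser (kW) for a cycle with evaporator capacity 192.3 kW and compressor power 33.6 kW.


Q_cond = Q_evap + W
Q_cond = 192.3 + 33.6
Q_cond = 225.9 kW

225.9


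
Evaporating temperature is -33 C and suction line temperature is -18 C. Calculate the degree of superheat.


Superheat = T_suction - T_evap
Superheat = -18 - (-33)
Superheat = 15 K

15


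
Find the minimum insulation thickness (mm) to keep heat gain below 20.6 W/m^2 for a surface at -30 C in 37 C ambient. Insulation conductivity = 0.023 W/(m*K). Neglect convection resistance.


dT = 37 - (-30) = 67 K
thickness = k * dT / q_max * 1000
thickness = 0.023 * 67 / 20.6 * 1000
thickness = 74.8 mm

74.8


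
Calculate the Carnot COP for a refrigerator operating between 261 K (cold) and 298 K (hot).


dT = 298 - 261 = 37 K
COP_carnot = T_cold / dT = 261 / 37
COP_carnot = 7.054

7.054


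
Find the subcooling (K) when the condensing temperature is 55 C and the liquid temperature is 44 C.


Subcooling = T_cond - T_liquid
Subcooling = 55 - 44
Subcooling = 11 K

11


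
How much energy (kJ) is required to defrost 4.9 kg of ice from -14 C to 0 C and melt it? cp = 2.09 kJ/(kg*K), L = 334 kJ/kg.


Sensible heat = cp * dT = 2.09 * 14 = 29.26 kJ/kg
Total per kg = 29.26 + 334 = 363.26 kJ/kg
Q = m * total = 4.9 * 363.26
Q = 1780.0 kJ

1780.0


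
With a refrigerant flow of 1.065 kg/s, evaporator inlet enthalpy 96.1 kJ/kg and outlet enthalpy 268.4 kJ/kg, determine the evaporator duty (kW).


dh = 268.4 - 96.1 = 172.3 kJ/kg
Q_evap = m_dot * dh = 1.065 * 172.3
Q_evap = 183.5 kW

183.5


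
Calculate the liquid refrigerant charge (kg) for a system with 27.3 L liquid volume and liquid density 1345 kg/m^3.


Charge = V * rho / 1000
Charge = 27.3 * 1345 / 1000
Charge = 36.72 kg

36.72


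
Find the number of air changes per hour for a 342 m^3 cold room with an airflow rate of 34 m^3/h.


ACH = flow / volume
ACH = 34 / 342
ACH = 0.099

0.099


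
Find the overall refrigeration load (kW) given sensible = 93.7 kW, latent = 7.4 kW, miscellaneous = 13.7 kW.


Q_total = Q_s + Q_l + Q_misc
Q_total = 93.7 + 7.4 + 13.7
Q_total = 114.8 kW

114.8


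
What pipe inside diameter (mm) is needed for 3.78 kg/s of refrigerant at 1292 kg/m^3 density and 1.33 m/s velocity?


A = m_dot / (rho * v) = 3.78 / (1292 * 1.33) = 0.002199771876 m^2
d = sqrt(4*A/pi) * 1000
d = 52.9 mm

52.9


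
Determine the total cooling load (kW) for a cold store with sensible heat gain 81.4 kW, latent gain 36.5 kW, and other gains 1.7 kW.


Q_total = Q_s + Q_l + Q_misc
Q_total = 81.4 + 36.5 + 1.7
Q_total = 119.6 kW

119.6


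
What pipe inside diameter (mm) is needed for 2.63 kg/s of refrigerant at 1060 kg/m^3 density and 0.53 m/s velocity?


A = m_dot / (rho * v) = 2.63 / (1060 * 0.53) = 0.004681381274 m^2
d = sqrt(4*A/pi) * 1000
d = 77.2 mm

77.2


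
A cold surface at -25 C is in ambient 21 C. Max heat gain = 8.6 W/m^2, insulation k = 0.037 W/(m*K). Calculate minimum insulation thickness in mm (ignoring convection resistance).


dT = 21 - (-25) = 46 K
thickness = k * dT / q_max * 1000
thickness = 0.037 * 46 / 8.6 * 1000
thickness = 197.9 mm

197.9


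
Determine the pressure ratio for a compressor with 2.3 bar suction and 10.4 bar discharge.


PR = P_high / P_low
PR = 10.4 / 2.3
PR = 4.522

4.522


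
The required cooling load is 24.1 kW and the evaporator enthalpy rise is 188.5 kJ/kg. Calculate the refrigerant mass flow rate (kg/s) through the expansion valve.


m_dot = Q / dh
m_dot = 24.1 / 188.5
m_dot = 0.1279 kg/s

0.1279


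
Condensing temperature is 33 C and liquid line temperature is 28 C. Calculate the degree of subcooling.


Subcooling = T_cond - T_liquid
Subcooling = 33 - 28
Subcooling = 5 K

5


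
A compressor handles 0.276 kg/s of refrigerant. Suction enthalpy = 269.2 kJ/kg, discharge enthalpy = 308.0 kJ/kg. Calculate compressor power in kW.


dh = 308.0 - 269.2 = 38.8 kJ/kg
W = m_dot * dh = 0.276 * 38.8 = 10.71 kW

10.71


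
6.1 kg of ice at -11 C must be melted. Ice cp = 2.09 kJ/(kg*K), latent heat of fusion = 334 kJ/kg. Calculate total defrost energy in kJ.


Sensible heat = cp * dT = 2.09 * 11 = 22.99 kJ/kg
Total per kg = 22.99 + 334 = 356.99 kJ/kg
Q = m * total = 6.1 * 356.99
Q = 2177.6 kJ

2177.6


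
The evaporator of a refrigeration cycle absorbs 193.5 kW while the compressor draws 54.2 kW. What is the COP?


COP = Q_evap / W
COP = 193.5 / 54.2
COP = 3.57

3.57


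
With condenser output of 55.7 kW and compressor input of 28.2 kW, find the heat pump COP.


COP_hp = Q_cond / W
COP_hp = 55.7 / 28.2
COP_hp = 1.975

1.975


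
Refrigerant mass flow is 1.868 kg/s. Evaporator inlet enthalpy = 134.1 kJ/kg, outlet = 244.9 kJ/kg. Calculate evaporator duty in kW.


dh = 244.9 - 134.1 = 110.8 kJ/kg
Q_evap = m_dot * dh = 1.868 * 110.8
Q_evap = 206.97 kW

206.97


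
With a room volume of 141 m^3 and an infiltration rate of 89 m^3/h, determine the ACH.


ACH = flow / volume
ACH = 89 / 141
ACH = 0.631

0.631


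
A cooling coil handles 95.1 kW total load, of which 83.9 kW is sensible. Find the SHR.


SHR = Q_sensible / Q_total
SHR = 83.9 / 95.1
SHR = 0.882

0.882


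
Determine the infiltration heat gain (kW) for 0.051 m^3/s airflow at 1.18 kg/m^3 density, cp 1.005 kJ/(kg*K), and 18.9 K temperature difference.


Q = V_dot * rho * cp * dT
Q = 0.051 * 1.18 * 1.005 * 18.9
Q = 1.143 kW

1.143


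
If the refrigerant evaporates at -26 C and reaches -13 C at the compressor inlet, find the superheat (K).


Superheat = T_suction - T_evap
Superheat = -13 - (-26)
Superheat = 13 K

13


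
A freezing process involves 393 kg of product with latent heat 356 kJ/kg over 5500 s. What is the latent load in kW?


Q_lat = m * h_fg / t
Q_lat = 393 * 356 / 5500
Q_lat = 25.44 kW

25.44


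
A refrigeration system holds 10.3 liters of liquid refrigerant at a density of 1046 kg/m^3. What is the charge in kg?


Charge = V * rho / 1000
Charge = 10.3 * 1046 / 1000
Charge = 10.77 kg

10.77


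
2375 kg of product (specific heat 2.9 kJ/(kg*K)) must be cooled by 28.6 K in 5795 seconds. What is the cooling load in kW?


Q = m * cp * dT / t
Q = 2375 * 2.9 * 28.6 / 5795
Q = 33.992 kW

33.992


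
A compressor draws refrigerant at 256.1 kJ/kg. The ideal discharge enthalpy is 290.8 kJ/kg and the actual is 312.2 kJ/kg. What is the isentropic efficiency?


dh_ideal = 290.8 - 256.1 = 34.7 kJ/kg
dh_actual = 312.2 - 256.1 = 56.1 kJ/kg
eta_s = dh_ideal / dh_actual = 34.7 / 56.1
eta_s = 0.6185

0.6185


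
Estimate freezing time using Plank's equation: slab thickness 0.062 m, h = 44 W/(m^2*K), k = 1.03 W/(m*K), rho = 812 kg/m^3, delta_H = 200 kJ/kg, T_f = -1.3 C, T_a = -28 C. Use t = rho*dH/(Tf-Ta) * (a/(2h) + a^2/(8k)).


dT = -1.3 - (-28) = 26.7 K
term1 = a/(2h) = 0.062/(2*44) = 0.0007045454545
term2 = a^2/(8k) = 0.062^2/(8*1.03) = 0.0004665048544
t = rho*dH*1000/dT * (term1 + term2)
t = 812*200*1000/26.7 * (0.0007045454545 + 0.0004665048544)
t = 7123 s

7123


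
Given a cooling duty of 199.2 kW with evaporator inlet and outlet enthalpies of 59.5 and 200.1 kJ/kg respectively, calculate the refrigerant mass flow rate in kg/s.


dh = 200.1 - 59.5 = 140.6 kJ/kg
m_dot = Q / dh = 199.2 / 140.6 = 1.4168 kg/s

1.4168


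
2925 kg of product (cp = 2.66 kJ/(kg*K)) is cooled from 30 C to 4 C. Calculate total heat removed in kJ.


dT = 30 - (4) = 26 K
Q = m * cp * dT = 2925 * 2.66 * 26
Q = 202293 kJ

202293


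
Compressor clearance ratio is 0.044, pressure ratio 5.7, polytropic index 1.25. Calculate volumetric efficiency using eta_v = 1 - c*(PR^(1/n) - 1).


PR^(1/n) = 5.7^(1/1.25) = 4.02438836
eta_v = 1 - 0.044 * (4.02438836 - 1)
eta_v = 0.8669

0.8669


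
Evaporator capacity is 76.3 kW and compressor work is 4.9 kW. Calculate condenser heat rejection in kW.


Q_cond = Q_evap + W
Q_cond = 76.3 + 4.9
Q_cond = 81.2 kW

81.2


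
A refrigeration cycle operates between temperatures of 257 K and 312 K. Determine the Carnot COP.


dT = 312 - 257 = 55 K
COP_carnot = T_cold / dT = 257 / 55
COP_carnot = 4.673

4.673


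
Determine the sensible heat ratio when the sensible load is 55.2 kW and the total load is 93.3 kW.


SHR = Q_sensible / Q_total
SHR = 55.2 / 93.3
SHR = 0.592

0.592


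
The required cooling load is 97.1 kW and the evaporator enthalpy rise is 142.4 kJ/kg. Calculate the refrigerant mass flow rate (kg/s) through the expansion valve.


m_dot = Q / dh
m_dot = 97.1 / 142.4
m_dot = 0.6819 kg/s

0.6819


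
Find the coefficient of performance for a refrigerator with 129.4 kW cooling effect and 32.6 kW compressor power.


COP = Q_evap / W
COP = 129.4 / 32.6
COP = 3.969

3.969


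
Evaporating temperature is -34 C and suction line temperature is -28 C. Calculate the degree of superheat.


Superheat = T_suction - T_evap
Superheat = -28 - (-34)
Superheat = 6 K

6


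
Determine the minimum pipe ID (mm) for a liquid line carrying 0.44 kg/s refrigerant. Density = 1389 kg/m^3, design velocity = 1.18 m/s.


A = m_dot / (rho * v) = 0.44 / (1389 * 1.18) = 0.0002684531 m^2
d = sqrt(4*A/pi) * 1000
d = 18.5 mm

18.5


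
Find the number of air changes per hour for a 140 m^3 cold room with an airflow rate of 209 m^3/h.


ACH = flow / volume
ACH = 209 / 140
ACH = 1.493

1.493


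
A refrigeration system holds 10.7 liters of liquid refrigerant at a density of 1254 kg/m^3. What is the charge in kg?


Charge = V * rho / 1000
Charge = 10.7 * 1254 / 1000
Charge = 13.42 kg

13.42


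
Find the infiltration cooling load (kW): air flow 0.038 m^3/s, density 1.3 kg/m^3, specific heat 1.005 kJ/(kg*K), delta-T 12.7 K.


Q = V_dot * rho * cp * dT
Q = 0.038 * 1.3 * 1.005 * 12.7
Q = 0.631 kW

0.631


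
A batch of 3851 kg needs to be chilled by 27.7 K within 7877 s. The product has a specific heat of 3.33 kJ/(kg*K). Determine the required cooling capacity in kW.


Q = m * cp * dT / t
Q = 3851 * 3.33 * 27.7 / 7877
Q = 45.096 kW

45.096


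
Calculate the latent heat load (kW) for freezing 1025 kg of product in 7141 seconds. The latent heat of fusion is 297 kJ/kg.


Q_lat = m * h_fg / t
Q_lat = 1025 * 297 / 7141
Q_lat = 42.63 kW

42.63


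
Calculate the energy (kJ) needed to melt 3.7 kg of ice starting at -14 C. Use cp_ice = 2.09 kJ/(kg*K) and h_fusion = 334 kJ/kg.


Sensible heat = cp * dT = 2.09 * 14 = 29.26 kJ/kg
Total per kg = 29.26 + 334 = 363.26 kJ/kg
Q = m * total = 3.7 * 363.26
Q = 1344.1 kJ

1344.1


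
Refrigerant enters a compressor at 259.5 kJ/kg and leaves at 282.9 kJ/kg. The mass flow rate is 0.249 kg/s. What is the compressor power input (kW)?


dh = 282.9 - 259.5 = 23.4 kJ/kg
W = m_dot * dh = 0.249 * 23.4 = 5.83 kW

5.83


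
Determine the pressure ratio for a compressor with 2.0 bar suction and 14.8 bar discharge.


PR = P_high / P_low
PR = 14.8 / 2.0
PR = 7.4

7.4


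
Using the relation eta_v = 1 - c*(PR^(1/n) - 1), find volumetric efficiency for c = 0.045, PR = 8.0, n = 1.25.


PR^(1/n) = 8.0^(1/1.25) = 5.27803164
eta_v = 1 - 0.045 * (5.27803164 - 1)
eta_v = 0.8075

0.8075


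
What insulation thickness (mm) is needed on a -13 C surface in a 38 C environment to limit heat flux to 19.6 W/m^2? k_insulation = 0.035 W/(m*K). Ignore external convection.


dT = 38 - (-13) = 51 K
thickness = k * dT / q_max * 1000
thickness = 0.035 * 51 / 19.6 * 1000
thickness = 91.1 mm

91.1


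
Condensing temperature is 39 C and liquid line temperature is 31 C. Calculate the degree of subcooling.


Subcooling = T_cond - T_liquid
Subcooling = 39 - 31
Subcooling = 8 K

8


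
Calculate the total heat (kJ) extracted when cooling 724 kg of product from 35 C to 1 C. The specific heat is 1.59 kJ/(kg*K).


dT = 35 - (1) = 34 K
Q = m * cp * dT = 724 * 1.59 * 34
Q = 39139 kJ

39139


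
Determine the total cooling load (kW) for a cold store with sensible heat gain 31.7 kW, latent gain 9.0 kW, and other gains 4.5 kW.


Q_total = Q_s + Q_l + Q_misc
Q_total = 31.7 + 9.0 + 4.5
Q_total = 45.2 kW

45.2


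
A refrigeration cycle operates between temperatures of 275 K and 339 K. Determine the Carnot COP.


dT = 339 - 275 = 64 K
COP_carnot = T_cold / dT = 275 / 64
COP_carnot = 4.297

4.297


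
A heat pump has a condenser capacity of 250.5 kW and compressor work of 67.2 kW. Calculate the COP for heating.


COP_hp = Q_cond / W
COP_hp = 250.5 / 67.2
COP_hp = 3.728

3.728


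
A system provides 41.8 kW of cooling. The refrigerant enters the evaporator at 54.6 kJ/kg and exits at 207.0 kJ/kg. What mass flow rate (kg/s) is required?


dh = 207.0 - 54.6 = 152.4 kJ/kg
m_dot = Q / dh = 41.8 / 152.4 = 0.2743 kg/s

0.2743


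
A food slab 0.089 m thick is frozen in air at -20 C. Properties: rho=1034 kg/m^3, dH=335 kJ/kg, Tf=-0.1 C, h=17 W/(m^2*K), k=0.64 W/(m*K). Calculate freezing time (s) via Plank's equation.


dT = -0.1 - (-20) = 19.9 K
term1 = a/(2h) = 0.089/(2*17) = 0.002617647059
term2 = a^2/(8k) = 0.089^2/(8*0.64) = 0.001547070312
t = rho*dH*1000/dT * (term1 + term2)
t = 1034*335*1000/19.9 * (0.002617647059 + 0.001547070312)
t = 72493 s

72493


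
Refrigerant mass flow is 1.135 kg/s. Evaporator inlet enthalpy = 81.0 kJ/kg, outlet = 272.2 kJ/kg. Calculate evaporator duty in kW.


dh = 272.2 - 81.0 = 191.2 kJ/kg
Q_evap = m_dot * dh = 1.135 * 191.2
Q_evap = 217.01 kW

217.01


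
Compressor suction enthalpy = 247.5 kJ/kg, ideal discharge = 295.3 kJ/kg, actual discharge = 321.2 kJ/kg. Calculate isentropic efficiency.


dh_ideal = 295.3 - 247.5 = 47.8 kJ/kg
dh_actual = 321.2 - 247.5 = 73.7 kJ/kg
eta_s = dh_ideal / dh_actual = 47.8 / 73.7
eta_s = 0.6486

0.6486
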